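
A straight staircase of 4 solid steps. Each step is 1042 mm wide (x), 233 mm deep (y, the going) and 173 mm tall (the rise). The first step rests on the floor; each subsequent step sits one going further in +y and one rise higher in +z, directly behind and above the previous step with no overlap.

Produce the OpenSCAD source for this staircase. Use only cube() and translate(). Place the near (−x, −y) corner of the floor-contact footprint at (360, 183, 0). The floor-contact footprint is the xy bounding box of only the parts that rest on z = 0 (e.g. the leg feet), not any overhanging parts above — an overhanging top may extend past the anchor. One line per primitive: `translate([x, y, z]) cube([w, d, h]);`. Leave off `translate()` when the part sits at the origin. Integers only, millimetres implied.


translate([360, 183, 0]) cube([1042, 233, 173]);
translate([360, 416, 173]) cube([1042, 233, 173]);
translate([360, 649, 346]) cube([1042, 233, 173]);
translate([360, 882, 519]) cube([1042, 233, 173]);


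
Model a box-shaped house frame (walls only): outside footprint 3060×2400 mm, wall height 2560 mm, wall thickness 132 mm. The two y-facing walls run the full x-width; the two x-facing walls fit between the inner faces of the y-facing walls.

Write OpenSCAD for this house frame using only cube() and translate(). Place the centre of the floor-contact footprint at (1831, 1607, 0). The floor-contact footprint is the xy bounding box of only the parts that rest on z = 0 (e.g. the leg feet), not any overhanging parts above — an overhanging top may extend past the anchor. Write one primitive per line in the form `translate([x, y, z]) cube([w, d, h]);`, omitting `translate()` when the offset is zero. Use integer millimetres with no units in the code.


translate([301, 407, 0]) cube([3060, 132, 2560]);
translate([301, 2675, 0]) cube([3060, 132, 2560]);
translate([301, 539, 0]) cube([132, 2136, 2560]);
translate([3229, 539, 0]) cube([132, 2136, 2560]);


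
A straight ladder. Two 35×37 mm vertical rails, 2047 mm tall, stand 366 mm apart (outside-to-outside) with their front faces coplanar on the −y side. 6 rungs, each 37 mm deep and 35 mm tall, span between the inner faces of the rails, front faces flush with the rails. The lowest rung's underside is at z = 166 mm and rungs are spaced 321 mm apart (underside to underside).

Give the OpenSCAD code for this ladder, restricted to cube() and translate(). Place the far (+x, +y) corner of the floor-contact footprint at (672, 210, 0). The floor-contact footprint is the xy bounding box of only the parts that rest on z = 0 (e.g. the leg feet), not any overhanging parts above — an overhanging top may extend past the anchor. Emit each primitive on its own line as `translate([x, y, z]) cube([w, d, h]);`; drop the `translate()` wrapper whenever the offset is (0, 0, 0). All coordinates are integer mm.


// rung span = 366 - 2*35 = 296
// rung[k] z = 166 + k*321
translate([306, 173, 0]) cube([35, 37, 2047]);
translate([637, 173, 0]) cube([35, 37, 2047]);
translate([341, 173, 166]) cube([296, 37, 35]);
translate([341, 173, 487]) cube([296, 37, 35]);
translate([341, 173, 808]) cube([296, 37, 35]);
translate([341, 173, 1129]) cube([296, 37, 35]);
translate([341, 173, 1450]) cube([296, 37, 35]);
translate([341, 173, 1771]) cube([296, 37, 35]);


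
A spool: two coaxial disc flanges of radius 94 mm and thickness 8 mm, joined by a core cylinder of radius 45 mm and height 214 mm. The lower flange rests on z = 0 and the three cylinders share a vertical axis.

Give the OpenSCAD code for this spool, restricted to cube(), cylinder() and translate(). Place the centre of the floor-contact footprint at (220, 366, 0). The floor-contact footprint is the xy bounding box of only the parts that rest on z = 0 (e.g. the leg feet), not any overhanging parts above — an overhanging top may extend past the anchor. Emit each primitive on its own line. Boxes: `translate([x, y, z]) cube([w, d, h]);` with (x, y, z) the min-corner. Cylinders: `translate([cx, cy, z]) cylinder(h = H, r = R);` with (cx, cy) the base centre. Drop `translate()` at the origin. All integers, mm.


translate([220, 366, 0]) cylinder(h = 8, r = 94);
translate([220, 366, 8]) cylinder(h = 214, r = 45);
translate([220, 366, 222]) cylinder(h = 8, r = 94);


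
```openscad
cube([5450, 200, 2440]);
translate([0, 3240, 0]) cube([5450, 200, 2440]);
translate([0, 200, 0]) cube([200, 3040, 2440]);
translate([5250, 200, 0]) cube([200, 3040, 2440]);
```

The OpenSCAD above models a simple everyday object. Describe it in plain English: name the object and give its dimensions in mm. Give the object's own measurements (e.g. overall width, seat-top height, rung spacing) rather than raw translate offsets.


The wall frame of a small rectangular building: four walls, each 2440 mm tall and 200 mm thick, enclosing a footprint 5450 mm (x) by 3440 mm (y) outside-to-outside, with no floor or roof. The front and back walls (the −y and +y sides) span the full width; the two side walls fit between them.


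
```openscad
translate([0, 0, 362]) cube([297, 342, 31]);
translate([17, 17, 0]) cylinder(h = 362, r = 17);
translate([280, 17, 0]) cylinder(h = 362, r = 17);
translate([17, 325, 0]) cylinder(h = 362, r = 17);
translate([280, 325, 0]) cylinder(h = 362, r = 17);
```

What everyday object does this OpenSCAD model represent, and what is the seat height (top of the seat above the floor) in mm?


A stool. The seat height is 393 mm.

A 297×342×31 slab at z = 362 on four corner cylinders — a stool. The seat top is 362 + 31 = 393 mm.


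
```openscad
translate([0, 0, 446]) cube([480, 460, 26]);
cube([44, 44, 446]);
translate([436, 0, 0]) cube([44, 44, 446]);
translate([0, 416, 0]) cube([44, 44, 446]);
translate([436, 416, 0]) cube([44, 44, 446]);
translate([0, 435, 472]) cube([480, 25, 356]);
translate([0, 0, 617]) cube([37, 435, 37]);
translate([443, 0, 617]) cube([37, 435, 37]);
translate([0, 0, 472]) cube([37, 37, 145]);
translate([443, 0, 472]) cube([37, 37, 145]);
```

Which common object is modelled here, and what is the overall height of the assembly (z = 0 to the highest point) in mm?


A chair. The overall height is 828 mm.

A slab on four corner posts with a tall panel at the back — a chair. The seat slab sits at z = 446 with thickness 26, and the 356 mm backrest starts at the seat top, so the overall height is 446 + 26 + 356 = 828 mm.


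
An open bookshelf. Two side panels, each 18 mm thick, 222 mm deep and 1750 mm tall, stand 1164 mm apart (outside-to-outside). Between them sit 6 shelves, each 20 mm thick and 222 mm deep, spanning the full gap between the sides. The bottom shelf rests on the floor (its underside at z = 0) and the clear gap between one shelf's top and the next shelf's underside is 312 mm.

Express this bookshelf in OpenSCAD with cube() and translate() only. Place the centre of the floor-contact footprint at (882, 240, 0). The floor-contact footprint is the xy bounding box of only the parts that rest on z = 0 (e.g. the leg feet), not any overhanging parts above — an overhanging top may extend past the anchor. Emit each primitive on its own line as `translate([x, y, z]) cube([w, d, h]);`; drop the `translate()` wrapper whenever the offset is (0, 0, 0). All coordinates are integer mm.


translate([300, 129, 0]) cube([18, 222, 1750]);
translate([1446, 129, 0]) cube([18, 222, 1750]);
translate([318, 129, 0]) cube([1128, 222, 20]);
translate([318, 129, 332]) cube([1128, 222, 20]);
translate([318, 129, 664]) cube([1128, 222, 20]);
translate([318, 129, 996]) cube([1128, 222, 20]);
translate([318, 129, 1328]) cube([1128, 222, 20]);
translate([318, 129, 1660]) cube([1128, 222, 20]);


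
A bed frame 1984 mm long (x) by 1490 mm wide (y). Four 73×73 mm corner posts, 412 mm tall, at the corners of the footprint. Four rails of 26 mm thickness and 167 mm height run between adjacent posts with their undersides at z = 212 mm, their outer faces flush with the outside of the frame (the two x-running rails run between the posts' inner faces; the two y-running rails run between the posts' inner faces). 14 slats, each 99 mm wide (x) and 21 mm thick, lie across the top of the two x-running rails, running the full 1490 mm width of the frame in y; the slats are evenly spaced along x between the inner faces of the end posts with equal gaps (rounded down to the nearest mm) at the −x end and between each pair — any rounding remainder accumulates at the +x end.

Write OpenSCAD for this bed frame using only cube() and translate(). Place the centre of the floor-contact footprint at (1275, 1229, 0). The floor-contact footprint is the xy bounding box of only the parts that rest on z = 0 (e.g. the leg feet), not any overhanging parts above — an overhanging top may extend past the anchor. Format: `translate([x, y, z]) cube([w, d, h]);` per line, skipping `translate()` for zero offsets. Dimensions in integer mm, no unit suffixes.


translate([283, 484, 0]) cube([73, 73, 412]);
translate([283, 1901, 0]) cube([73, 73, 412]);
translate([2194, 484, 0]) cube([73, 73, 412]);
translate([2194, 1901, 0]) cube([73, 73, 412]);
translate([356, 484, 212]) cube([1838, 26, 167]);
translate([356, 1948, 212]) cube([1838, 26, 167]);
translate([283, 557, 212]) cube([26, 1344, 167]);
translate([2241, 557, 212]) cube([26, 1344, 167]);
translate([386, 484, 379]) cube([99, 1490, 21]);
translate([515, 484, 379]) cube([99, 1490, 21]);
translate([644, 484, 379]) cube([99, 1490, 21]);
translate([773, 484, 379]) cube([99, 1490, 21]);
translate([902, 484, 379]) cube([99, 1490, 21]);
translate([1031, 484, 379]) cube([99, 1490, 21]);
translate([1160, 484, 379]) cube([99, 1490, 21]);
translate([1289, 484, 379]) cube([99, 1490, 21]);
translate([1418, 484, 379]) cube([99, 1490, 21]);
translate([1547, 484, 379]) cube([99, 1490, 21]);
translate([1676, 484, 379]) cube([99, 1490, 21]);
translate([1805, 484, 379]) cube([99, 1490, 21]);
translate([1934, 484, 379]) cube([99, 1490, 21]);
translate([2063, 484, 379]) cube([99, 1490, 21]);


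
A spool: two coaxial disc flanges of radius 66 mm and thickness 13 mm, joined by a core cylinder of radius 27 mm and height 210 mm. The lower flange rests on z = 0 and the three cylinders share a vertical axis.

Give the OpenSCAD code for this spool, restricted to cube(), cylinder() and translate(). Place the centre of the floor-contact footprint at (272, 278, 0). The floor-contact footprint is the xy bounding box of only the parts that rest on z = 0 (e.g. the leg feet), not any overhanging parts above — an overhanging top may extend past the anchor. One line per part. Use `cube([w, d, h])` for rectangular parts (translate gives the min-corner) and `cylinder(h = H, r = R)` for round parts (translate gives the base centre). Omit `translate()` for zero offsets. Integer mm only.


translate([272, 278, 0]) cylinder(h = 13, r = 66);
translate([272, 278, 13]) cylinder(h = 210, r = 27);
translate([272, 278, 223]) cylinder(h = 13, r = 66);


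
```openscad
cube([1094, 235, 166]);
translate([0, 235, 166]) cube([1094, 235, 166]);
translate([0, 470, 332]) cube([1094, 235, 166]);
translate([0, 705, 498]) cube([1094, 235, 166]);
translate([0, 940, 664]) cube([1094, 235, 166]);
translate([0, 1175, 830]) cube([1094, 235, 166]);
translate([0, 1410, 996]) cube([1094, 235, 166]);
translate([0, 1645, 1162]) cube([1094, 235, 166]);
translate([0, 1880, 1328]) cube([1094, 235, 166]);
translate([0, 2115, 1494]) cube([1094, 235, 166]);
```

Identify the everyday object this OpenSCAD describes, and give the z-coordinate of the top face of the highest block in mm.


A staircase. The total rise is 1660 mm.

10 identical blocks, each offset up and back from the previous — a staircase. Each step is 166 mm tall and there are 10 of them, so the total rise is 10 × 166 = 1660 mm.


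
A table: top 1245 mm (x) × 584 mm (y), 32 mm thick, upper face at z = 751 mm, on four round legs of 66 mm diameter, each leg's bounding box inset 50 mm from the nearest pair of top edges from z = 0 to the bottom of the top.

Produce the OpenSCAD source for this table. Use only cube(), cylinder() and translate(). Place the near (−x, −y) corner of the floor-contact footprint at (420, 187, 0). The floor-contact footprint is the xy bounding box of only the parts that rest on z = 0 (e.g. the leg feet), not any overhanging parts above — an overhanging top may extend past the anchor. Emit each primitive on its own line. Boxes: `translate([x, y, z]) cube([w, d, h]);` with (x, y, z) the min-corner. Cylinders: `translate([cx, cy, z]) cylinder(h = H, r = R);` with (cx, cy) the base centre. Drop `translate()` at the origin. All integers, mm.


translate([370, 137, 719]) cube([1245, 584, 32]);
translate([453, 220, 0]) cylinder(h = 719, r = 33);
translate([1532, 220, 0]) cylinder(h = 719, r = 33);
translate([453, 638, 0]) cylinder(h = 719, r = 33);
translate([1532, 638, 0]) cylinder(h = 719, r = 33);


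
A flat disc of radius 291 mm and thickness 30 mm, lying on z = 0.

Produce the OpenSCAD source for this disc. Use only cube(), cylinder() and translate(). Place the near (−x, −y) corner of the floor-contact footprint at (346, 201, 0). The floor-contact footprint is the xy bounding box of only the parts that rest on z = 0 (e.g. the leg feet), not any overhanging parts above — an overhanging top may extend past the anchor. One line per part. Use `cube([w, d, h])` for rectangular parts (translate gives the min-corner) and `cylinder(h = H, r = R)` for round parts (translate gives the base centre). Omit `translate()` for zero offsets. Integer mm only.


translate([637, 492, 0]) cylinder(h = 30, r = 291);


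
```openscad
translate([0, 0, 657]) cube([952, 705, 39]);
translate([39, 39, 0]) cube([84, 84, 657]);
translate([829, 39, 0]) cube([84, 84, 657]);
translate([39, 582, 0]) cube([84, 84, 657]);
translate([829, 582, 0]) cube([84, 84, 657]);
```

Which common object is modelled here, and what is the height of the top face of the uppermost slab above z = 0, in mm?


A table. The table height is 696 mm.

A 952×705×39 slab sits at z = 657 on four 84 mm square posts — a table. The top surface is at 657 + 39 = 696 mm.


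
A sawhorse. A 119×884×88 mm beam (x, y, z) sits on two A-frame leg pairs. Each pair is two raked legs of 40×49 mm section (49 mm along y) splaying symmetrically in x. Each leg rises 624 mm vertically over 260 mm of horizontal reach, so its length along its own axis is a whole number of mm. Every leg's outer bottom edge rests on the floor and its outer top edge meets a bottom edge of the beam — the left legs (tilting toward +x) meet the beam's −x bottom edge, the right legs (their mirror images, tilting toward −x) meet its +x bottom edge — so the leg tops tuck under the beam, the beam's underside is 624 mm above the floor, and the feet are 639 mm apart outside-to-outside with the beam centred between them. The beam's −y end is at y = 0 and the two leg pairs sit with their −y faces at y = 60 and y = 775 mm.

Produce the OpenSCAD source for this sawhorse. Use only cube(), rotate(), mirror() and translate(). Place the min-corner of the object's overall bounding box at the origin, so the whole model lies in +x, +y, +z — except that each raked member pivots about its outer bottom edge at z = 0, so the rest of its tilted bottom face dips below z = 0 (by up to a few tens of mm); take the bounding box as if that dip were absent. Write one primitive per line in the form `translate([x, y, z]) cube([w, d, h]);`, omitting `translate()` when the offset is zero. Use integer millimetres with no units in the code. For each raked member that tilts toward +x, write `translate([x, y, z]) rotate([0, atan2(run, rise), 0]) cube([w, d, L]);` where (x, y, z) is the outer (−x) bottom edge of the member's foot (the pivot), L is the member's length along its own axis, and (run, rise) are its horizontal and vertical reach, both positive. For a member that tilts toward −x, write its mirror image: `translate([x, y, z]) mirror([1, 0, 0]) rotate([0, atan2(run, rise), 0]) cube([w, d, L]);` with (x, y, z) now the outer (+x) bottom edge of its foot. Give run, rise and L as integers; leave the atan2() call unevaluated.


translate([260, 0, 624]) cube([119, 884, 88]);
translate([0, 60, 0]) rotate([0, atan2(260, 624), 0]) cube([40, 49, 676]);
translate([639, 60, 0]) mirror([1, 0, 0]) rotate([0, atan2(260, 624), 0]) cube([40, 49, 676]);
translate([0, 775, 0]) rotate([0, atan2(260, 624), 0]) cube([40, 49, 676]);
translate([639, 775, 0]) mirror([1, 0, 0]) rotate([0, atan2(260, 624), 0]) cube([40, 49, 676]);


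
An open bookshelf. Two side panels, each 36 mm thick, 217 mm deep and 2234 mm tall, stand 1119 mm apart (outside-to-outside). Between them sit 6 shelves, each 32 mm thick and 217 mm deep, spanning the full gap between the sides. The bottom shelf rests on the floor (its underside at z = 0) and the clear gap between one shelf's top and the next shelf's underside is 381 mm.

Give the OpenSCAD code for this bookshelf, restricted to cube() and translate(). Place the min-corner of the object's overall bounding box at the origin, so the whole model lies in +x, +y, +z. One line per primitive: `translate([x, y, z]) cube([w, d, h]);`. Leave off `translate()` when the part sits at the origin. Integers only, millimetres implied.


cube([36, 217, 2234]);
translate([1083, 0, 0]) cube([36, 217, 2234]);
translate([36, 0, 0]) cube([1047, 217, 32]);
translate([36, 0, 413]) cube([1047, 217, 32]);
translate([36, 0, 826]) cube([1047, 217, 32]);
translate([36, 0, 1239]) cube([1047, 217, 32]);
translate([36, 0, 1652]) cube([1047, 217, 32]);
translate([36, 0, 2065]) cube([1047, 217, 32]);


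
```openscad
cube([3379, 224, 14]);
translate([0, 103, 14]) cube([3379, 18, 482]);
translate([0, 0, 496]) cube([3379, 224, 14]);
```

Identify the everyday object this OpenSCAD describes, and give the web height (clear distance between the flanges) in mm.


An I-beam. The web height is 482 mm.

Two wide flanges with a thin centred web — an I-beam. Overall 510 mm minus two 14 mm flanges gives a web of 510 − 2·14 = 482 mm.


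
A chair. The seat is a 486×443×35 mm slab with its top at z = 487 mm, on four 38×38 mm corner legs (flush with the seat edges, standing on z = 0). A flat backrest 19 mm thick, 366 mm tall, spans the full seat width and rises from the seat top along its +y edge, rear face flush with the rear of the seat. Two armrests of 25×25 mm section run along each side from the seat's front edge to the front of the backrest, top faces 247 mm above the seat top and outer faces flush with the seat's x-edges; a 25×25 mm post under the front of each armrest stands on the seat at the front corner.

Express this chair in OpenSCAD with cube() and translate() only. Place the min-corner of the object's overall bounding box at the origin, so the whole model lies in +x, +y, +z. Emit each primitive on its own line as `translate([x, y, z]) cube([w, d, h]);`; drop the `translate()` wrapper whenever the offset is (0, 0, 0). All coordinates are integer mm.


translate([0, 0, 452]) cube([486, 443, 35]);
cube([38, 38, 452]);
translate([448, 0, 0]) cube([38, 38, 452]);
translate([0, 405, 0]) cube([38, 38, 452]);
translate([448, 405, 0]) cube([38, 38, 452]);
translate([0, 424, 487]) cube([486, 19, 366]);
translate([0, 0, 709]) cube([25, 424, 25]);
translate([461, 0, 709]) cube([25, 424, 25]);
translate([0, 0, 487]) cube([25, 25, 222]);
translate([461, 0, 487]) cube([25, 25, 222]);


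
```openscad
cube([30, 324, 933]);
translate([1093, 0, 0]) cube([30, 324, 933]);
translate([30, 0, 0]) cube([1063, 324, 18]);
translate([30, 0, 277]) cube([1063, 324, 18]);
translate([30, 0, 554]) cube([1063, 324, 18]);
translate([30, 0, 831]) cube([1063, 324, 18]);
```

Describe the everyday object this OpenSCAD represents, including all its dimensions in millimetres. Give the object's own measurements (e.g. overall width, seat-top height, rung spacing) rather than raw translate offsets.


An open bookshelf. Two side panels, each 30 mm thick, 324 mm deep and 933 mm tall, stand 1123 mm apart (outside-to-outside). Between them sit 4 shelves, each 18 mm thick and 324 mm deep, spanning the full gap between the sides. The bottom shelf rests on the floor (its underside at z = 0) and the clear gap between one shelf's top and the next shelf's underside is 259 mm.


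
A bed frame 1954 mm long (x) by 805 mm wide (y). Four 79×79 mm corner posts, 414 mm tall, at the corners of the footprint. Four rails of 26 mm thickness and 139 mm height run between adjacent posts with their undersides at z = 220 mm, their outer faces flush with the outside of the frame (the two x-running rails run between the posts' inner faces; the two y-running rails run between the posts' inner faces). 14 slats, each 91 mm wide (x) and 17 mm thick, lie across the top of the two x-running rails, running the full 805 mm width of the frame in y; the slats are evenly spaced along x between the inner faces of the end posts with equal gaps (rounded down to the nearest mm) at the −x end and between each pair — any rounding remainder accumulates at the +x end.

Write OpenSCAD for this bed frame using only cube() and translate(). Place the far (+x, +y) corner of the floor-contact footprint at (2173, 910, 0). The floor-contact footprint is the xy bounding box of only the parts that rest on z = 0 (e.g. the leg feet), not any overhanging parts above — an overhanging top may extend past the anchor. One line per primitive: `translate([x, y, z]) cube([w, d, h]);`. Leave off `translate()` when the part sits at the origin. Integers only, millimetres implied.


translate([219, 105, 0]) cube([79, 79, 414]);
translate([219, 831, 0]) cube([79, 79, 414]);
translate([2094, 105, 0]) cube([79, 79, 414]);
translate([2094, 831, 0]) cube([79, 79, 414]);
translate([298, 105, 220]) cube([1796, 26, 139]);
translate([298, 884, 220]) cube([1796, 26, 139]);
translate([219, 184, 220]) cube([26, 647, 139]);
translate([2147, 184, 220]) cube([26, 647, 139]);
translate([332, 105, 359]) cube([91, 805, 17]);
translate([457, 105, 359]) cube([91, 805, 17]);
translate([582, 105, 359]) cube([91, 805, 17]);
translate([707, 105, 359]) cube([91, 805, 17]);
translate([832, 105, 359]) cube([91, 805, 17]);
translate([957, 105, 359]) cube([91, 805, 17]);
translate([1082, 105, 359]) cube([91, 805, 17]);
translate([1207, 105, 359]) cube([91, 805, 17]);
translate([1332, 105, 359]) cube([91, 805, 17]);
translate([1457, 105, 359]) cube([91, 805, 17]);
translate([1582, 105, 359]) cube([91, 805, 17]);
translate([1707, 105, 359]) cube([91, 805, 17]);
translate([1832, 105, 359]) cube([91, 805, 17]);
translate([1957, 105, 359]) cube([91, 805, 17]);


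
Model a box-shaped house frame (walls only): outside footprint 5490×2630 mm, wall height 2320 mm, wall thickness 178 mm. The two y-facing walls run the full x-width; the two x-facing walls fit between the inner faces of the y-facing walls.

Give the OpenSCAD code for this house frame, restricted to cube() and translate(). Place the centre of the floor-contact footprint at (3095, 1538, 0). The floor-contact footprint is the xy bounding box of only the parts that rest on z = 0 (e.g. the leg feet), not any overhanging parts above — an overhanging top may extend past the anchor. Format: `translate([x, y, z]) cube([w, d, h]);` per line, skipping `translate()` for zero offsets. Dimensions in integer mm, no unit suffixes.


translate([350, 223, 0]) cube([5490, 178, 2320]);
translate([350, 2675, 0]) cube([5490, 178, 2320]);
translate([350, 401, 0]) cube([178, 2274, 2320]);
translate([5662, 401, 0]) cube([178, 2274, 2320]);


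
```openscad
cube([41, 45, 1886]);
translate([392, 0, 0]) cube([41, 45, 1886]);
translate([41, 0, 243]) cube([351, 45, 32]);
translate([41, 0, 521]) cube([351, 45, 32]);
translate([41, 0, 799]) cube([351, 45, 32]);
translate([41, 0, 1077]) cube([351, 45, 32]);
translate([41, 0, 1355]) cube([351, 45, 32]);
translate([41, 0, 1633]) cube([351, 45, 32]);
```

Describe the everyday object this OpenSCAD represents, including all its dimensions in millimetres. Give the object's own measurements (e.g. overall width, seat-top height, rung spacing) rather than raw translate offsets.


A straight ladder. Two 41×45 mm vertical rails, 1886 mm tall, stand 433 mm apart (outside-to-outside) with their front faces coplanar on the −y side. 6 rungs, each 45 mm deep and 32 mm tall, span between the inner faces of the rails, front faces flush with the rails. The lowest rung's underside is at z = 243 mm and rungs are spaced 278 mm apart (underside to underside).


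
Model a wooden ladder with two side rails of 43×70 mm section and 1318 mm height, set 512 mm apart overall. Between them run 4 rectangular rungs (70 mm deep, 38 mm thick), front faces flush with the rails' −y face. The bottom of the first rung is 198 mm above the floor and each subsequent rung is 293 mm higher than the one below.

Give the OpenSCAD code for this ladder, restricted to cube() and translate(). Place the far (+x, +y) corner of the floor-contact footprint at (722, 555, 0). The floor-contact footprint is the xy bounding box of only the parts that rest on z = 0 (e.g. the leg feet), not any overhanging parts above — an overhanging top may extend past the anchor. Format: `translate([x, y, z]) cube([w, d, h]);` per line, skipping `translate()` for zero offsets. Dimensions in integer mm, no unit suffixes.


translate([210, 485, 0]) cube([43, 70, 1318]);
translate([679, 485, 0]) cube([43, 70, 1318]);
translate([253, 485, 198]) cube([426, 70, 38]);
translate([253, 485, 491]) cube([426, 70, 38]);
translate([253, 485, 784]) cube([426, 70, 38]);
translate([253, 485, 1077]) cube([426, 70, 38]);


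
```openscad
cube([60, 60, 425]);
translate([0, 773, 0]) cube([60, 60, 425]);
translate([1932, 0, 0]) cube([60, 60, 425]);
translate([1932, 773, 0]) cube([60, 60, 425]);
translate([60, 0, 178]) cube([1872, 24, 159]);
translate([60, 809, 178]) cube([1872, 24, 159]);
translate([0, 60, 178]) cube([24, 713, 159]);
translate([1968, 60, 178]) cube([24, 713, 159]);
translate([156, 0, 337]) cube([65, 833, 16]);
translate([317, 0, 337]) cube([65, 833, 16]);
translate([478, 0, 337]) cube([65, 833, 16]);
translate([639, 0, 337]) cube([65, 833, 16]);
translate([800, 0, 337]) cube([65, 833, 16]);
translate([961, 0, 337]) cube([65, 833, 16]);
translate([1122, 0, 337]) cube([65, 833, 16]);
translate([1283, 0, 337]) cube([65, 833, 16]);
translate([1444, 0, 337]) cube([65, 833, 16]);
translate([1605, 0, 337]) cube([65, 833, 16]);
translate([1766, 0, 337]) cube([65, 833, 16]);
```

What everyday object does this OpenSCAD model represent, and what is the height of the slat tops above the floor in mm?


A bed frame. The slat-top height is 353 mm.

Four posts, four rails, and a row of slats — a bed frame. Slats sit on the rails at z = 178 + 159 = 337; with slat thickness 16, the top is 353 mm.


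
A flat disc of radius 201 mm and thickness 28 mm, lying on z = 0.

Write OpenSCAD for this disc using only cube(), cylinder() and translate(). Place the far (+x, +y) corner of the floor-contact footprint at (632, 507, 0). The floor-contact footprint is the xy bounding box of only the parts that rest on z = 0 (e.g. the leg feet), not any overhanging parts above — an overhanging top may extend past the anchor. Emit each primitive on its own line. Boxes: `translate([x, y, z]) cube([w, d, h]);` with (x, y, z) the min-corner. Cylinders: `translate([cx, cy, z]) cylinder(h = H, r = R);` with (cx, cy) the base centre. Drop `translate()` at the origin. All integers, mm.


translate([431, 306, 0]) cylinder(h = 28, r = 201);


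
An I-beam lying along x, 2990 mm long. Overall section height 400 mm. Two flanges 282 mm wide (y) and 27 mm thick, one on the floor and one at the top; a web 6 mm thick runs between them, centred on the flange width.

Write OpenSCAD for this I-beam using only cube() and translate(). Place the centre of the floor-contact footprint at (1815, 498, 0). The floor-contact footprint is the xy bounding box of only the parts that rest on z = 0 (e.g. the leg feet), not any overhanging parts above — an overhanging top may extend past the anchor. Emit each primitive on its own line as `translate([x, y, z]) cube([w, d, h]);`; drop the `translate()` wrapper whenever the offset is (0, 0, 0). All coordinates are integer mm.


translate([320, 357, 0]) cube([2990, 282, 27]);
translate([320, 495, 27]) cube([2990, 6, 346]);
translate([320, 357, 373]) cube([2990, 282, 27]);


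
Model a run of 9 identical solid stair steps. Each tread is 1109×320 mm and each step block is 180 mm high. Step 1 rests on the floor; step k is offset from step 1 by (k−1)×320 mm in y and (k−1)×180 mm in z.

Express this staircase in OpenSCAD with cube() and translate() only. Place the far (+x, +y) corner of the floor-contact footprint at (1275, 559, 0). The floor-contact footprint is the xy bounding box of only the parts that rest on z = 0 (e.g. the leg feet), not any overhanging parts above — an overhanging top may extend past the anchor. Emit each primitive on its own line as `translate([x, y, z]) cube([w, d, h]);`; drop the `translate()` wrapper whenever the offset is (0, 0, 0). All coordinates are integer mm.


translate([166, 239, 0]) cube([1109, 320, 180]);
translate([166, 559, 180]) cube([1109, 320, 180]);
translate([166, 879, 360]) cube([1109, 320, 180]);
translate([166, 1199, 540]) cube([1109, 320, 180]);
translate([166, 1519, 720]) cube([1109, 320, 180]);
translate([166, 1839, 900]) cube([1109, 320, 180]);
translate([166, 2159, 1080]) cube([1109, 320, 180]);
translate([166, 2479, 1260]) cube([1109, 320, 180]);
translate([166, 2799, 1440]) cube([1109, 320, 180]);


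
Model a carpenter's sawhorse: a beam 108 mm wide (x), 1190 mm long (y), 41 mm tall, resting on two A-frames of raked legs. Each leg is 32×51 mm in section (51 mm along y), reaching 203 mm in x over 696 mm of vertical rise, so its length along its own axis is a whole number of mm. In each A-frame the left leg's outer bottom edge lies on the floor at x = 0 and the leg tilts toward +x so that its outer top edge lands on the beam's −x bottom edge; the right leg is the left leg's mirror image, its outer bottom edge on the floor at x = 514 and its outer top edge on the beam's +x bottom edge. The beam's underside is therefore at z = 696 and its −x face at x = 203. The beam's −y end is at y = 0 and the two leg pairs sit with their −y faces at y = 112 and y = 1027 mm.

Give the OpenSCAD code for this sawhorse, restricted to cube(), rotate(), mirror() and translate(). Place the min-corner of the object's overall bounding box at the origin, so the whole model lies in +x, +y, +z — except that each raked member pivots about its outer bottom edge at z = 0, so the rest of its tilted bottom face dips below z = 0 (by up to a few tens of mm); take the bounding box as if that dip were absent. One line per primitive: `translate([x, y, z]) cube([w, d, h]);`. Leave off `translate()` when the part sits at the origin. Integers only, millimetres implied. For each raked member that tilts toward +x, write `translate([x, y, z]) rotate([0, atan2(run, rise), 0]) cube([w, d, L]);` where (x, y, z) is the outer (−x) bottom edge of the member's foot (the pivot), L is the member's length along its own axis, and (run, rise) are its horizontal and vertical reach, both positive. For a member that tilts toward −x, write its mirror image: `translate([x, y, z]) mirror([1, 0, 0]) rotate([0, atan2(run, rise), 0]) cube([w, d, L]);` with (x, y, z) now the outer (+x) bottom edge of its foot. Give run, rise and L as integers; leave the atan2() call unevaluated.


// leg length = √(203² + 696²) = 725
// right-leg outer foot x = 2·203 + 108 = 514
// beam min-corner = (203, 0, 696)
translate([203, 0, 696]) cube([108, 1190, 41]);
translate([0, 112, 0]) rotate([0, atan2(203, 696), 0]) cube([32, 51, 725]);
translate([514, 112, 0]) mirror([1, 0, 0]) rotate([0, atan2(203, 696), 0]) cube([32, 51, 725]);
translate([0, 1027, 0]) rotate([0, atan2(203, 696), 0]) cube([32, 51, 725]);
translate([514, 1027, 0]) mirror([1, 0, 0]) rotate([0, atan2(203, 696), 0]) cube([32, 51, 725]);


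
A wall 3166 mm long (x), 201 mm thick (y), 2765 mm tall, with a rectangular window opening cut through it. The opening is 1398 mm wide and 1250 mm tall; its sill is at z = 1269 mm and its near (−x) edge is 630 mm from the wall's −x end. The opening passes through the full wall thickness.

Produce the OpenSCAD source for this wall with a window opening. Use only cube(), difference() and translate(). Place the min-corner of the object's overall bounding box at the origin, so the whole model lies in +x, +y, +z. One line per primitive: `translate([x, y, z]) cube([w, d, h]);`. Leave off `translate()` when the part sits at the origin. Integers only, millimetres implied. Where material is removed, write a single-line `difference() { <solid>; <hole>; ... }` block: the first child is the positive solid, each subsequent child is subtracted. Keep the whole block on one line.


difference() { cube([3166, 201, 2765]); translate([630, 0, 1269]) cube([1398, 201, 1250]); }


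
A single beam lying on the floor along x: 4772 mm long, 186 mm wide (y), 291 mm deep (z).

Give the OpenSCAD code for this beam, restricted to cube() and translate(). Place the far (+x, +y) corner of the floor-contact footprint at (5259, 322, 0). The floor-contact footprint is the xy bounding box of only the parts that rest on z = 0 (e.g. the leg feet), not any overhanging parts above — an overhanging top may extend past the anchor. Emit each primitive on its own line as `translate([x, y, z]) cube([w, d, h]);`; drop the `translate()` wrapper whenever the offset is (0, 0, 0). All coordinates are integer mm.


translate([487, 136, 0]) cube([4772, 186, 291]);


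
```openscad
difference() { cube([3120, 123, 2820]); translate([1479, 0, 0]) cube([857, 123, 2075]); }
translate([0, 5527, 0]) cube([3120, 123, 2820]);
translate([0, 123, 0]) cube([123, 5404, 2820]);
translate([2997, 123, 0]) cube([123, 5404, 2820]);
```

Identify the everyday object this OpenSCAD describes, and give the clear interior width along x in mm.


A single room. The interior width is 2874 mm.

Four walls enclosing a rectangle with a door in the front wall — a room. Outside width 3120 minus two 123 mm walls gives 2874 mm.


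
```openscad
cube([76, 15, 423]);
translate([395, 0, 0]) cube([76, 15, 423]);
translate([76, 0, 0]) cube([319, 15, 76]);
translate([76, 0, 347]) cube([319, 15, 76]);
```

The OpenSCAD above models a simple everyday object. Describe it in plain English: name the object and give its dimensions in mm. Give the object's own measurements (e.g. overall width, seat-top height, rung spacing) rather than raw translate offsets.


A rectangular picture frame lying in the x–z plane (depth along y). The opening is 319 mm wide (x) by 271 mm tall (z), surrounded by a border 76 mm wide on all four sides. The frame is 15 mm deep and is made of two full-height vertical stiles with two horizontal rails fitted between them.


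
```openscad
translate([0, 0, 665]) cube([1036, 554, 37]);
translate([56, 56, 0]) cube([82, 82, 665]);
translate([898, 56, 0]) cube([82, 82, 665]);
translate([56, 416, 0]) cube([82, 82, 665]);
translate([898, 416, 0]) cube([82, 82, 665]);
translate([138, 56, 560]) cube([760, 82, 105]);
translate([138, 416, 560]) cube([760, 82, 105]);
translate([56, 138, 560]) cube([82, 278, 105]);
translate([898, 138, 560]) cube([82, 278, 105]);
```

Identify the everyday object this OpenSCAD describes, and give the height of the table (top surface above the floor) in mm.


A table. The table height is 702 mm.

A 1036×554×37 slab sits at z = 665 on four 82 mm square posts — a table. The top surface is at 665 + 37 = 702 mm.


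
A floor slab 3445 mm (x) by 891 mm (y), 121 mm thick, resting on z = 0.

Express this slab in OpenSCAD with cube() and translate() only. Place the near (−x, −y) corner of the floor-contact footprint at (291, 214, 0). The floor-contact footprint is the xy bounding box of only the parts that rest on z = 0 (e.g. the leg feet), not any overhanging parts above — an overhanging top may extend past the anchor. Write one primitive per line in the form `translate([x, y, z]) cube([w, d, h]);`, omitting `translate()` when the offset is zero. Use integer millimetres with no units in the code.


translate([291, 214, 0]) cube([3445, 891, 121]);


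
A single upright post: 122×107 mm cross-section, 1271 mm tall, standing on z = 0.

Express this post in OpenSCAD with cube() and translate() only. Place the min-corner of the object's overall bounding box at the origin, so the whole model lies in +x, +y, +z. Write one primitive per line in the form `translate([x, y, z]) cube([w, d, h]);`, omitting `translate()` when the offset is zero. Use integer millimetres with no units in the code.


cube([122, 107, 1271]);


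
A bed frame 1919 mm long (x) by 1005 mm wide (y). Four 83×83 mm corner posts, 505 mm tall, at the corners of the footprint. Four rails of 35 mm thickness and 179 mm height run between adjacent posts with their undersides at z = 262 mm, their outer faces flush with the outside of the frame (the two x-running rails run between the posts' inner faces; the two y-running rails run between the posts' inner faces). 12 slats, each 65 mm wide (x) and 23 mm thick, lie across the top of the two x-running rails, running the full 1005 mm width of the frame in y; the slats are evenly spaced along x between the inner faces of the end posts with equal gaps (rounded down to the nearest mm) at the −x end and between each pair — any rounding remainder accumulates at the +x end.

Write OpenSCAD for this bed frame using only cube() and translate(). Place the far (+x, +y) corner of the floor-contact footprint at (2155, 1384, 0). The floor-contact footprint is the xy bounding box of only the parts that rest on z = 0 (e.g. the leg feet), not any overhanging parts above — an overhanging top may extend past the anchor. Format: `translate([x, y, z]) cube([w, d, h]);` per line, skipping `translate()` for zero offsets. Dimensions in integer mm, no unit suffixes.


translate([236, 379, 0]) cube([83, 83, 505]);
translate([236, 1301, 0]) cube([83, 83, 505]);
translate([2072, 379, 0]) cube([83, 83, 505]);
translate([2072, 1301, 0]) cube([83, 83, 505]);
translate([319, 379, 262]) cube([1753, 35, 179]);
translate([319, 1349, 262]) cube([1753, 35, 179]);
translate([236, 462, 262]) cube([35, 839, 179]);
translate([2120, 462, 262]) cube([35, 839, 179]);
translate([393, 379, 441]) cube([65, 1005, 23]);
translate([532, 379, 441]) cube([65, 1005, 23]);
translate([671, 379, 441]) cube([65, 1005, 23]);
translate([810, 379, 441]) cube([65, 1005, 23]);
translate([949, 379, 441]) cube([65, 1005, 23]);
translate([1088, 379, 441]) cube([65, 1005, 23]);
translate([1227, 379, 441]) cube([65, 1005, 23]);
translate([1366, 379, 441]) cube([65, 1005, 23]);
translate([1505, 379, 441]) cube([65, 1005, 23]);
translate([1644, 379, 441]) cube([65, 1005, 23]);
translate([1783, 379, 441]) cube([65, 1005, 23]);
translate([1922, 379, 441]) cube([65, 1005, 23]);


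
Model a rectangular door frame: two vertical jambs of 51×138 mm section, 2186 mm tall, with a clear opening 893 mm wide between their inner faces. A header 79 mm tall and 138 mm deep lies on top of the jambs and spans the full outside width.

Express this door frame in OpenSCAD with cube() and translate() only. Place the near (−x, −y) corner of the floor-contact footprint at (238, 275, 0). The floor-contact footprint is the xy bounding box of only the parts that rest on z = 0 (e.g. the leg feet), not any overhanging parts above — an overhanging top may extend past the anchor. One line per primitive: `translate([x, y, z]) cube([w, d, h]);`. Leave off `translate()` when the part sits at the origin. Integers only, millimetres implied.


translate([238, 275, 0]) cube([51, 138, 2186]);
translate([1182, 275, 0]) cube([51, 138, 2186]);
translate([238, 275, 2186]) cube([995, 138, 79]);


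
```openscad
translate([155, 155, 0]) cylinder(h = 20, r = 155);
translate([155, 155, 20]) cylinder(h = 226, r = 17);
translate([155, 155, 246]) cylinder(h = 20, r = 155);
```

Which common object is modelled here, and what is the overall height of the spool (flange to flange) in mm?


A spool. The overall height is 266 mm.

Three coaxial cylinders, large–small–large — a spool. Two 20 mm flanges and a 226 mm core give 20 + 226 + 20 = 266 mm.
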